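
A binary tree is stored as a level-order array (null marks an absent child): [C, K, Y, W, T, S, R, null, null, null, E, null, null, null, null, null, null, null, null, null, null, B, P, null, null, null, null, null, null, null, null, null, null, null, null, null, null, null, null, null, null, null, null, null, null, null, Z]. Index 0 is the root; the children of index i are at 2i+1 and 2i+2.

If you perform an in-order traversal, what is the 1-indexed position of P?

6

In-order visits the left subtree, then the node, then the right subtree.
At C: go left to K.
  At K: go left to W.
    W is a leaf — visit W.
  Visit K.
  At K: go right to T.
    At T: no left child.
    Visit T.
    At T: go right to E.
      At E: go left to B.
        B is a leaf — visit B.
      Visit E.
      At E: go right to P.
        At P: no left child.
        Visit P.
        At P: go right to Z.
          Z is a leaf — visit Z.
Visit C.
At C: go right to Y.
  At Y: go left to S.
    S is a leaf — visit S.
  Visit Y.
  At Y: go right to R.
    R is a leaf — visit R.
Full in-order sequence: W, K, T, B, E, P, Z, C, S, Y, R.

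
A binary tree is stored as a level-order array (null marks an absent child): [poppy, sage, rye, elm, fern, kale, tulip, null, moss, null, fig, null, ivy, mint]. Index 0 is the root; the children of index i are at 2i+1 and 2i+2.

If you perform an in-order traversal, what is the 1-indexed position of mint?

In-order visits the left subtree, then the node, then the right subtree.
At poppy: go left to sage.
  At sage: go left to elm.
    At elm: no left child.
    Visit elm.
    At elm: go right to moss.
      moss is a leaf — visit moss.
  Visit sage.
  At sage: go right to fern.
    At fern: no left child.
    Visit fern.
    At fern: go right to fig.
      fig is a leaf — visit fig.
Visit poppy.
At poppy: go right to rye.
  At rye: go left to kale.
    At kale: no left child.
    Visit kale.
    At kale: go right to ivy.
      ivy is a leaf — visit ivy.
  Visit rye.
  At rye: go right to tulip.
    At tulip: go left to mint.
      mint is a leaf — visit mint.
    Visit tulip.
    At tulip: no right child.
Full in-order sequence: elm, moss, sage, fern, fig, poppy, kale, ivy, rye, mint, tulip.

10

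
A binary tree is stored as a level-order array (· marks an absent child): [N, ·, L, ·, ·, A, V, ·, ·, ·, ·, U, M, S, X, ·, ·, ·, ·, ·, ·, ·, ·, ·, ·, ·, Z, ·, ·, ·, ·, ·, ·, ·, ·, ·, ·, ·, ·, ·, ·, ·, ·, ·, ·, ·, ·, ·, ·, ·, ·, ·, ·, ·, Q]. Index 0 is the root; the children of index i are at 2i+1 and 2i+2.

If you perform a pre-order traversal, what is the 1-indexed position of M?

5

Pre-order visits the node, then its left subtree, then its right subtree.
Visit N.
At N: no left child.
At N: go right to L.
  Visit L.
  At L: go left to A.
    Visit A.
    At A: go left to U.
      U is a leaf — visit U.
    At A: go right to M.
      Visit M.
      At M: no left child.
      At M: go right to Z.
        Visit Z.
        At Z: no left child.
        At Z: go right to Q.
          Q is a leaf — visit Q.
  At L: go right to V.
    Visit V.
    At V: go left to S.
      S is a leaf — visit S.
    At V: go right to X.
      X is a leaf — visit X.
Full pre-order sequence: N, L, A, U, M, Z, Q, V, S, X.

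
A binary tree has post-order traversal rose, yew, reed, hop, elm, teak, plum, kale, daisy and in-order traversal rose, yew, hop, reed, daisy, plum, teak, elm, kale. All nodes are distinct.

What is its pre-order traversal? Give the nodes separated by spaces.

The last element of post-order is the root; it splits in-order into left and right subtrees.
Root daisy: left subtree has 4 nodes {rose, yew, hop, reed}, right has 4 {plum, teak, elm, kale}.
  Root hop: left subtree has 2 nodes {rose, yew}, right has 1 {reed}.
    Root yew: left subtree has 1 node {rose}, right has 0 { }.
  Root kale: left subtree has 3 nodes {plum, teak, elm}, right has 0 { }.
    Root plum: left subtree has 0 nodes { }, right has 2 {teak, elm}.
      Root teak: left subtree has 0 nodes { }, right has 1 {elm}.

daisy hop yew rose reed kale plum teak elm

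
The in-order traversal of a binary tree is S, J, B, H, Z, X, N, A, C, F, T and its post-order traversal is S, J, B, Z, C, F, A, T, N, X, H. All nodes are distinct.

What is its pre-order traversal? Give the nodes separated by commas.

The last element of post-order is the root; it splits in-order into left and right subtrees.
Root H: left subtree has 3 nodes {S, J, B}, right has 7 {Z, X, N, A, C, F, T}.
  Root B: left subtree has 2 nodes {S, J}, right has 0 { }.
    Root J: left subtree has 1 node {S}, right has 0 { }.
  Root X: left subtree has 1 node {Z}, right has 5 {N, A, C, F, T}.
    Root N: left subtree has 0 nodes { }, right has 4 {A, C, F, T}.
      Root T: left subtree has 3 nodes {A, C, F}, right has 0 { }.
        Root A: left subtree has 0 nodes { }, right has 2 {C, F}.
          Root F: left subtree has 1 node {C}, right has 0 { }.

H, B, J, S, X, Z, N, T, A, F, C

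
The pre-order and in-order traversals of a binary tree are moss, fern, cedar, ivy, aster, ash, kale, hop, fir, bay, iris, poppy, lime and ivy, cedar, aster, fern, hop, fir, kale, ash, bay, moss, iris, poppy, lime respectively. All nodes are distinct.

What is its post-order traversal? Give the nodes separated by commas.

The first element of pre-order is the root; it splits in-order into left and right subtrees.
Root moss: left subtree has 9 nodes {ivy, cedar, aster, fern, hop, fir, kale, ash, bay}, right has 3 {iris, poppy, lime}.
  Root fern: left subtree has 3 nodes {ivy, cedar, aster}, right has 5 {hop, fir, kale, ash, bay}.
    Root cedar: left subtree has 1 node {ivy}, right has 1 {aster}.
    Root ash: left subtree has 3 nodes {hop, fir, kale}, right has 1 {bay}.
      Root kale: left subtree has 2 nodes {hop, fir}, right has 0 { }.
        Root hop: left subtree has 0 nodes { }, right has 1 {fir}.
  Root iris: left subtree has 0 nodes { }, right has 2 {poppy, lime}.
    Root poppy: left subtree has 0 nodes { }, right has 1 {lime}.

ivy, aster, cedar, fir, hop, kale, bay, ash, fern, lime, poppy, iris, moss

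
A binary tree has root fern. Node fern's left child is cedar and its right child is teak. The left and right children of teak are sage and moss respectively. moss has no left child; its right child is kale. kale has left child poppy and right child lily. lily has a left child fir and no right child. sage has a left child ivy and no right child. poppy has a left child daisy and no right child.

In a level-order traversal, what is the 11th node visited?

Level-order visits nodes level by level from the root, left to right within each level.
Level 0: fern
Level 1: cedar, teak
Level 2: sage, moss
Level 3: ivy, kale
Level 4: poppy, lily
Level 5: daisy, fir
Full level-order sequence: fern, cedar, teak, sage, moss, ivy, kale, poppy, lily, daisy, fir.

fir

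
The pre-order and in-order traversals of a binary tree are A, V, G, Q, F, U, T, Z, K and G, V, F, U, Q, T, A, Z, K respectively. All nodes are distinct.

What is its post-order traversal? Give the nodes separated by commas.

The first element of pre-order is the root; it splits in-order into left and right subtrees.
Root A: left subtree has 6 nodes {G, V, F, U, Q, T}, right has 2 {Z, K}.
  Root V: left subtree has 1 node {G}, right has 4 {F, U, Q, T}.
    Root Q: left subtree has 2 nodes {F, U}, right has 1 {T}.
      Root F: left subtree has 0 nodes { }, right has 1 {U}.
  Root Z: left subtree has 0 nodes { }, right has 1 {K}.

G, U, F, T, Q, V, K, Z, A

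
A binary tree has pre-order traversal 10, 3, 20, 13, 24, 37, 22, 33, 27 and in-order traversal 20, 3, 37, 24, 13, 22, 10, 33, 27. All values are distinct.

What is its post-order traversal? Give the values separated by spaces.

20 37 24 22 13 3 27 33 10

The first element of pre-order is the root; it splits in-order into left and right subtrees.
Root 10: left subtree has 6 nodes {20, 3, 37, 24, 13, 22}, right has 2 {33, 27}.
  Root 3: left subtree has 1 node {20}, right has 4 {37, 24, 13, 22}.
    Root 13: left subtree has 2 nodes {37, 24}, right has 1 {22}.
      Root 24: left subtree has 1 node {37}, right has 0 { }.
  Root 33: left subtree has 0 nodes { }, right has 1 {27}.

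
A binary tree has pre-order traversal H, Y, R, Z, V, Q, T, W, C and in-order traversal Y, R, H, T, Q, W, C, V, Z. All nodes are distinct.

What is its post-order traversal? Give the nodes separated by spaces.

The first element of pre-order is the root; it splits in-order into left and right subtrees.
Root H: left subtree has 2 nodes {Y, R}, right has 6 {T, Q, W, C, V, Z}.
  Root Y: left subtree has 0 nodes { }, right has 1 {R}.
  Root Z: left subtree has 5 nodes {T, Q, W, C, V}, right has 0 { }.
    Root V: left subtree has 4 nodes {T, Q, W, C}, right has 0 { }.
      Root Q: left subtree has 1 node {T}, right has 2 {W, C}.
        Root W: left subtree has 0 nodes { }, right has 1 {C}.

R Y T C W Q V Z H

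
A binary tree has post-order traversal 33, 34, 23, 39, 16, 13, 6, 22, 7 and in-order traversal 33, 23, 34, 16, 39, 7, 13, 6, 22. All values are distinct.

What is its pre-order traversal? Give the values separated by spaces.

7 16 23 33 34 39 22 6 13

The last element of post-order is the root; it splits in-order into left and right subtrees.
Root 7: left subtree has 5 nodes {33, 23, 34, 16, 39}, right has 3 {13, 6, 22}.
  Root 16: left subtree has 3 nodes {33, 23, 34}, right has 1 {39}.
    Root 23: left subtree has 1 node {33}, right has 1 {34}.
  Root 22: left subtree has 2 nodes {13, 6}, right has 0 { }.
    Root 6: left subtree has 1 node {13}, right has 0 { }.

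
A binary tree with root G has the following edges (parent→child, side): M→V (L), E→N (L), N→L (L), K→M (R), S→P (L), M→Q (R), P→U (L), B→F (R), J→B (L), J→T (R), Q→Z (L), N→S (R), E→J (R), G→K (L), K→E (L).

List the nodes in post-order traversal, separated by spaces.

Post-order visits the left subtree, then the right subtree, then the node.
At G: go left to K.
  At K: go left to E.
    At E: go left to N.
      At N: go left to L.
        L is a leaf — visit L.
      At N: go right to S.
        At S: go left to P.
          At P: go left to U.
            U is a leaf — visit U.
          At P: no right child.
          Visit P.
        At S: no right child.
        Visit S.
      Visit N.
    At E: go right to J.
      At J: go left to B.
        At B: no left child.
        At B: go right to F.
          F is a leaf — visit F.
        Visit B.
      At J: go right to T.
        T is a leaf — visit T.
      Visit J.
    Visit E.
  At K: go right to M.
    At M: go left to V.
      V is a leaf — visit V.
    At M: go right to Q.
      At Q: go left to Z.
        Z is a leaf — visit Z.
      At Q: no right child.
      Visit Q.
    Visit M.
  Visit K.
At G: no right child.
Visit G.

L U P S N F B T J E V Z Q M K G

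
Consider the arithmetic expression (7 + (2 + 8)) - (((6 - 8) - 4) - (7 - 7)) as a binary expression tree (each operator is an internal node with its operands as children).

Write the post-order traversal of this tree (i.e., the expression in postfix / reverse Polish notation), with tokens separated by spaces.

Post-order on an expression tree gives postfix notation: for each operator, emit left operand, right operand, then the operator.

7 2 8 + + 6 8 - 4 - 7 7 - - -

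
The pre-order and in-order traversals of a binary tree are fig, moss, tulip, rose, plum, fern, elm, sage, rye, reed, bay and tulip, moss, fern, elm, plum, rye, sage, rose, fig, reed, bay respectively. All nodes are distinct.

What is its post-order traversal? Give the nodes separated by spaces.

The first element of pre-order is the root; it splits in-order into left and right subtrees.
Root fig: left subtree has 8 nodes {tulip, moss, fern, elm, plum, rye, sage, rose}, right has 2 {reed, bay}.
  Root moss: left subtree has 1 node {tulip}, right has 6 {fern, elm, plum, rye, sage, rose}.
    Root rose: left subtree has 5 nodes {fern, elm, plum, rye, sage}, right has 0 { }.
      Root plum: left subtree has 2 nodes {fern, elm}, right has 2 {rye, sage}.
        Root fern: left subtree has 0 nodes { }, right has 1 {elm}.
        Root sage: left subtree has 1 node {rye}, right has 0 { }.
  Root reed: left subtree has 0 nodes { }, right has 1 {bay}.

tulip elm fern rye sage plum rose moss bay reed fig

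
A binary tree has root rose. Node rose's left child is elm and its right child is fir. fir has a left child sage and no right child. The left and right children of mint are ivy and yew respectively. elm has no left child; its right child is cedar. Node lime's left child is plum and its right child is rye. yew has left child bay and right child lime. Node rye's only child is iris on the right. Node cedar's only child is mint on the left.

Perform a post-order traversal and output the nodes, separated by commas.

ivy, bay, plum, iris, rye, lime, yew, mint, cedar, elm, sage, fir, rose

Post-order visits the left subtree, then the right subtree, then the node.
At rose: go left to elm.
  At elm: no left child.
  At elm: go right to cedar.
    At cedar: go left to mint.
      At mint: go left to ivy.
        ivy is a leaf — visit ivy.
      At mint: go right to yew.
        At yew: go left to bay.
          bay is a leaf — visit bay.
        At yew: go right to lime.
          At lime: go left to plum.
            plum is a leaf — visit plum.
          At lime: go right to rye.
            At rye: no left child.
            At rye: go right to iris.
              iris is a leaf — visit iris.
            Visit rye.
          Visit lime.
        Visit yew.
      Visit mint.
    At cedar: no right child.
    Visit cedar.
  Visit elm.
At rose: go right to fir.
  At fir: go left to sage.
    sage is a leaf — visit sage.
  At fir: no right child.
  Visit fir.
Visit rose.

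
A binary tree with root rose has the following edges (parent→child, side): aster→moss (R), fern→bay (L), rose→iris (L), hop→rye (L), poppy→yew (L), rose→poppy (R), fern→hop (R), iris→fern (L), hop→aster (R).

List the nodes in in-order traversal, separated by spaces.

In-order visits the left subtree, then the node, then the right subtree.
At rose: go left to iris.
  At iris: go left to fern.
    At fern: go left to bay.
      bay is a leaf — visit bay.
    Visit fern.
    At fern: go right to hop.
      At hop: go left to rye.
        rye is a leaf — visit rye.
      Visit hop.
      At hop: go right to aster.
        At aster: no left child.
        Visit aster.
        At aster: go right to moss.
          moss is a leaf — visit moss.
  Visit iris.
  At iris: no right child.
Visit rose.
At rose: go right to poppy.
  At poppy: go left to yew.
    yew is a leaf — visit yew.
  Visit poppy.
  At poppy: no right child.

bay fern rye hop aster moss iris rose yew poppy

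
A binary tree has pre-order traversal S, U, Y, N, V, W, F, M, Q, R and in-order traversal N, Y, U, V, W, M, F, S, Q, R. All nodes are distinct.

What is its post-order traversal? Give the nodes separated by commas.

The first element of pre-order is the root; it splits in-order into left and right subtrees.
Root S: left subtree has 7 nodes {N, Y, U, V, W, M, F}, right has 2 {Q, R}.
  Root U: left subtree has 2 nodes {N, Y}, right has 4 {V, W, M, F}.
    Root Y: left subtree has 1 node {N}, right has 0 { }.
    Root V: left subtree has 0 nodes { }, right has 3 {W, M, F}.
      Root W: left subtree has 0 nodes { }, right has 2 {M, F}.
        Root F: left subtree has 1 node {M}, right has 0 { }.
  Root Q: left subtree has 0 nodes { }, right has 1 {R}.

N, Y, M, F, W, V, U, R, Q, S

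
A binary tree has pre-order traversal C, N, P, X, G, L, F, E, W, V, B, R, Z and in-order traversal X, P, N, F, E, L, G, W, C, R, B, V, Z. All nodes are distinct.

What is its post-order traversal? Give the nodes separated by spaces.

X P E F L W G N R B Z V C

The first element of pre-order is the root; it splits in-order into left and right subtrees.
Root C: left subtree has 8 nodes {X, P, N, F, E, L, G, W}, right has 4 {R, B, V, Z}.
  Root N: left subtree has 2 nodes {X, P}, right has 5 {F, E, L, G, W}.
    Root P: left subtree has 1 node {X}, right has 0 { }.
    Root G: left subtree has 3 nodes {F, E, L}, right has 1 {W}.
      Root L: left subtree has 2 nodes {F, E}, right has 0 { }.
        Root F: left subtree has 0 nodes { }, right has 1 {E}.
  Root V: left subtree has 2 nodes {R, B}, right has 1 {Z}.
    Root B: left subtree has 1 node {R}, right has 0 { }.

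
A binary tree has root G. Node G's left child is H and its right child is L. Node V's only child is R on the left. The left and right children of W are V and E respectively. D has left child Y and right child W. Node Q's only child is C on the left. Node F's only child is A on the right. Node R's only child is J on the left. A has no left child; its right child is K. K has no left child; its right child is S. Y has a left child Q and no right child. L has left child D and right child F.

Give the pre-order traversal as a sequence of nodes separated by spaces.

Pre-order visits the node, then its left subtree, then its right subtree.
Visit G.
At G: go left to H.
  H is a leaf — visit H.
At G: go right to L.
  Visit L.
  At L: go left to D.
    Visit D.
    At D: go left to Y.
      Visit Y.
      At Y: go left to Q.
        Visit Q.
        At Q: go left to C.
          C is a leaf — visit C.
        At Q: no right child.
      At Y: no right child.
    At D: go right to W.
      Visit W.
      At W: go left to V.
        Visit V.
        At V: go left to R.
          Visit R.
          At R: go left to J.
            J is a leaf — visit J.
          At R: no right child.
        At V: no right child.
      At W: go right to E.
        E is a leaf — visit E.
  At L: go right to F.
    Visit F.
    At F: no left child.
    At F: go right to A.
      Visit A.
      At A: no left child.
      At A: go right to K.
        Visit K.
        At K: no left child.
        At K: go right to S.
          S is a leaf — visit S.

G H L D Y Q C W V R J E F A K S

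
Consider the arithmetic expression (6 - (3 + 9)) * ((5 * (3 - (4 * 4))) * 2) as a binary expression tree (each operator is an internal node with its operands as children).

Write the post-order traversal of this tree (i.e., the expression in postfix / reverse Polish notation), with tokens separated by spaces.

Post-order on an expression tree gives postfix notation: for each operator, emit left operand, right operand, then the operator.

6 3 9 + - 5 3 4 4 * - * 2 * *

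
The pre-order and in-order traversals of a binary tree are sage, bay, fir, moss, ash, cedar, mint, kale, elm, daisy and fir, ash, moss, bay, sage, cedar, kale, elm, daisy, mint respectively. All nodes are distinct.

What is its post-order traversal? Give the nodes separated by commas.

The first element of pre-order is the root; it splits in-order into left and right subtrees.
Root sage: left subtree has 4 nodes {fir, ash, moss, bay}, right has 5 {cedar, kale, elm, daisy, mint}.
  Root bay: left subtree has 3 nodes {fir, ash, moss}, right has 0 { }.
    Root fir: left subtree has 0 nodes { }, right has 2 {ash, moss}.
      Root moss: left subtree has 1 node {ash}, right has 0 { }.
  Root cedar: left subtree has 0 nodes { }, right has 4 {kale, elm, daisy, mint}.
    Root mint: left subtree has 3 nodes {kale, elm, daisy}, right has 0 { }.
      Root kale: left subtree has 0 nodes { }, right has 2 {elm, daisy}.
        Root elm: left subtree has 0 nodes { }, right has 1 {daisy}.

ash, moss, fir, bay, daisy, elm, kale, mint, cedar, sage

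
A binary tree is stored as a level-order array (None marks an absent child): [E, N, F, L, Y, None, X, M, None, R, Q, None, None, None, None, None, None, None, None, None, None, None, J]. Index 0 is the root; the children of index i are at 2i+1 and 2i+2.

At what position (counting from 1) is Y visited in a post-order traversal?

Post-order visits the left subtree, then the right subtree, then the node.
At E: go left to N.
  At N: go left to L.
    At L: go left to M.
      M is a leaf — visit M.
    At L: no right child.
    Visit L.
  At N: go right to Y.
    At Y: go left to R.
      R is a leaf — visit R.
    At Y: go right to Q.
      At Q: no left child.
      At Q: go right to J.
        J is a leaf — visit J.
      Visit Q.
    Visit Y.
  Visit N.
At E: go right to F.
  At F: no left child.
  At F: go right to X.
    X is a leaf — visit X.
  Visit F.
Visit E.
Full post-order sequence: M, L, R, J, Q, Y, N, X, F, E.

6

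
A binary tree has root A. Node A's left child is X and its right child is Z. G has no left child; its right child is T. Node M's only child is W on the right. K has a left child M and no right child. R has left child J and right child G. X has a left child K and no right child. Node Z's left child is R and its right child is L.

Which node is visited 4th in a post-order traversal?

X

Post-order visits the left subtree, then the right subtree, then the node.
At A: go left to X.
  At X: go left to K.
    At K: go left to M.
      At M: no left child.
      At M: go right to W.
        W is a leaf — visit W.
      Visit M.
    At K: no right child.
    Visit K.
  At X: no right child.
  Visit X.
At A: go right to Z.
  At Z: go left to R.
    At R: go left to J.
      J is a leaf — visit J.
    At R: go right to G.
      At G: no left child.
      At G: go right to T.
        T is a leaf — visit T.
      Visit G.
    Visit R.
  At Z: go right to L.
    L is a leaf — visit L.
  Visit Z.
Visit A.
Full post-order sequence: W, M, K, X, J, T, G, R, L, Z, A.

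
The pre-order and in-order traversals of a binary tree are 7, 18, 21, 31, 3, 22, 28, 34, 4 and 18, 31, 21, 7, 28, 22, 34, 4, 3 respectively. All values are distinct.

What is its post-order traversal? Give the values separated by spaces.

31 21 18 28 4 34 22 3 7

The first element of pre-order is the root; it splits in-order into left and right subtrees.
Root 7: left subtree has 3 nodes {18, 31, 21}, right has 5 {28, 22, 34, 4, 3}.
  Root 18: left subtree has 0 nodes { }, right has 2 {31, 21}.
    Root 21: left subtree has 1 node {31}, right has 0 { }.
  Root 3: left subtree has 4 nodes {28, 22, 34, 4}, right has 0 { }.
    Root 22: left subtree has 1 node {28}, right has 2 {34, 4}.
      Root 34: left subtree has 0 nodes { }, right has 1 {4}.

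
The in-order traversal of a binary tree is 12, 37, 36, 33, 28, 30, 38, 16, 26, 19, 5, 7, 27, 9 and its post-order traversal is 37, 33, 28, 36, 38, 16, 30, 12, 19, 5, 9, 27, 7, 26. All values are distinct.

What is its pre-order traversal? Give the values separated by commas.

26, 12, 30, 36, 37, 28, 33, 16, 38, 7, 5, 19, 27, 9

The last element of post-order is the root; it splits in-order into left and right subtrees.
Root 26: left subtree has 8 nodes {12, 37, 36, 33, 28, 30, 38, 16}, right has 5 {19, 5, 7, 27, 9}.
  Root 12: left subtree has 0 nodes { }, right has 7 {37, 36, 33, 28, 30, 38, 16}.
    Root 30: left subtree has 4 nodes {37, 36, 33, 28}, right has 2 {38, 16}.
      Root 36: left subtree has 1 node {37}, right has 2 {33, 28}.
        Root 28: left subtree has 1 node {33}, right has 0 { }.
      Root 16: left subtree has 1 node {38}, right has 0 { }.
  Root 7: left subtree has 2 nodes {19, 5}, right has 2 {27, 9}.
    Root 5: left subtree has 1 node {19}, right has 0 { }.
    Root 27: left subtree has 0 nodes { }, right has 1 {9}.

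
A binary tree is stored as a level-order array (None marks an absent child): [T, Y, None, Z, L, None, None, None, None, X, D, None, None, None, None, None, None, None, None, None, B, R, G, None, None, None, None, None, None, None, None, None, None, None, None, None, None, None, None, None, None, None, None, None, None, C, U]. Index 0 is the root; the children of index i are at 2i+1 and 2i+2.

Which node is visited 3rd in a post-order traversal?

Post-order visits the left subtree, then the right subtree, then the node.
At T: go left to Y.
  At Y: go left to Z.
    Z is a leaf — visit Z.
  At Y: go right to L.
    At L: go left to X.
      At X: no left child.
      At X: go right to B.
        B is a leaf — visit B.
      Visit X.
    At L: go right to D.
      At D: go left to R.
        R is a leaf — visit R.
      At D: go right to G.
        At G: go left to C.
          C is a leaf — visit C.
        At G: go right to U.
          U is a leaf — visit U.
        Visit G.
      Visit D.
    Visit L.
  Visit Y.
At T: no right child.
Visit T.
Full post-order sequence: Z, B, X, R, C, U, G, D, L, Y, T.

X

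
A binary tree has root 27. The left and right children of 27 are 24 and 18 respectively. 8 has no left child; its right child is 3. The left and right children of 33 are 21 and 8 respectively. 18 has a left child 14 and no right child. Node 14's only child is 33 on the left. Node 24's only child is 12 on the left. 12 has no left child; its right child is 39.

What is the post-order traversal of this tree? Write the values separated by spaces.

Post-order visits the left subtree, then the right subtree, then the node.
At 27: go left to 24.
  At 24: go left to 12.
    At 12: no left child.
    At 12: go right to 39.
      39 is a leaf — visit 39.
    Visit 12.
  At 24: no right child.
  Visit 24.
At 27: go right to 18.
  At 18: go left to 14.
    At 14: go left to 33.
      At 33: go left to 21.
        21 is a leaf — visit 21.
      At 33: go right to 8.
        At 8: no left child.
        At 8: go right to 3.
          3 is a leaf — visit 3.
        Visit 8.
      Visit 33.
    At 14: no right child.
    Visit 14.
  At 18: no right child.
  Visit 18.
Visit 27.

39 12 24 21 3 8 33 14 18 27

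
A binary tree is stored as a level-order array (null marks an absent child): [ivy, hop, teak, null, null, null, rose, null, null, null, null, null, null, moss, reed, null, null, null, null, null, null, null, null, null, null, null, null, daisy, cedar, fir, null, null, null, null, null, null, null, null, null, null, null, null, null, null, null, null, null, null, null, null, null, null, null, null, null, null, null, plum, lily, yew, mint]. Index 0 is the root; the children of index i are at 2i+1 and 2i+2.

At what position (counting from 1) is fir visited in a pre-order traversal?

11

Pre-order visits the node, then its left subtree, then its right subtree.
Visit ivy.
At ivy: go left to hop.
  hop is a leaf — visit hop.
At ivy: go right to teak.
  Visit teak.
  At teak: no left child.
  At teak: go right to rose.
    Visit rose.
    At rose: go left to moss.
      Visit moss.
      At moss: go left to daisy.
        daisy is a leaf — visit daisy.
      At moss: go right to cedar.
        Visit cedar.
        At cedar: go left to plum.
          plum is a leaf — visit plum.
        At cedar: go right to lily.
          lily is a leaf — visit lily.
    At rose: go right to reed.
      Visit reed.
      At reed: go left to fir.
        Visit fir.
        At fir: go left to yew.
          yew is a leaf — visit yew.
        At fir: go right to mint.
          mint is a leaf — visit mint.
      At reed: no right child.
Full pre-order sequence: ivy, hop, teak, rose, moss, daisy, cedar, plum, lily, reed, fir, yew, mint.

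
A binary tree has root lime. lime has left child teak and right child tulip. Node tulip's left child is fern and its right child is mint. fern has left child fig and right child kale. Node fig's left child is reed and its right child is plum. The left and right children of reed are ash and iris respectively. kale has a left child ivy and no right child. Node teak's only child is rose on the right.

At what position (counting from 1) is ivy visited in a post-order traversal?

Post-order visits the left subtree, then the right subtree, then the node.
At lime: go left to teak.
  At teak: no left child.
  At teak: go right to rose.
    rose is a leaf — visit rose.
  Visit teak.
At lime: go right to tulip.
  At tulip: go left to fern.
    At fern: go left to fig.
      At fig: go left to reed.
        At reed: go left to ash.
          ash is a leaf — visit ash.
        At reed: go right to iris.
          iris is a leaf — visit iris.
        Visit reed.
      At fig: go right to plum.
        plum is a leaf — visit plum.
      Visit fig.
    At fern: go right to kale.
      At kale: go left to ivy.
        ivy is a leaf — visit ivy.
      At kale: no right child.
      Visit kale.
    Visit fern.
  At tulip: go right to mint.
    mint is a leaf — visit mint.
  Visit tulip.
Visit lime.
Full post-order sequence: rose, teak, ash, iris, reed, plum, fig, ivy, kale, fern, mint, tulip, lime.

8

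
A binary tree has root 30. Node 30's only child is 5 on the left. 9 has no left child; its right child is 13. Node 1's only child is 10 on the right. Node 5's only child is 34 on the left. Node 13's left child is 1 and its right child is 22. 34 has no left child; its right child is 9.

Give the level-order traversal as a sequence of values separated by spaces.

30 5 34 9 13 1 22 10

Level-order visits nodes level by level from the root, left to right within each level.
Level 0: 30
Level 1: 5
Level 2: 34
Level 3: 9
Level 4: 13
Level 5: 1, 22
Level 6: 10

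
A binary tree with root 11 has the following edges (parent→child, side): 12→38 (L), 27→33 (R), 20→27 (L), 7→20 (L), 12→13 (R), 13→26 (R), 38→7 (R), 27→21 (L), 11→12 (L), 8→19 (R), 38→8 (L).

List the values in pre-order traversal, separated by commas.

Pre-order visits the node, then its left subtree, then its right subtree.
Visit 11.
At 11: go left to 12.
  Visit 12.
  At 12: go left to 38.
    Visit 38.
    At 38: go left to 8.
      Visit 8.
      At 8: no left child.
      At 8: go right to 19.
        19 is a leaf — visit 19.
    At 38: go right to 7.
      Visit 7.
      At 7: go left to 20.
        Visit 20.
        At 20: go left to 27.
          Visit 27.
          At 27: go left to 21.
            21 is a leaf — visit 21.
          At 27: go right to 33.
            33 is a leaf — visit 33.
        At 20: no right child.
      At 7: no right child.
  At 12: go right to 13.
    Visit 13.
    At 13: no left child.
    At 13: go right to 26.
      26 is a leaf — visit 26.
At 11: no right child.

11, 12, 38, 8, 19, 7, 20, 27, 21, 33, 13, 26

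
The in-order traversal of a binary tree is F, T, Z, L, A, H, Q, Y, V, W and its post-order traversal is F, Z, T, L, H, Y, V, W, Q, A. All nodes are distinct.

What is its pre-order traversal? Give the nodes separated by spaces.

The last element of post-order is the root; it splits in-order into left and right subtrees.
Root A: left subtree has 4 nodes {F, T, Z, L}, right has 5 {H, Q, Y, V, W}.
  Root L: left subtree has 3 nodes {F, T, Z}, right has 0 { }.
    Root T: left subtree has 1 node {F}, right has 1 {Z}.
  Root Q: left subtree has 1 node {H}, right has 3 {Y, V, W}.
    Root W: left subtree has 2 nodes {Y, V}, right has 0 { }.
      Root V: left subtree has 1 node {Y}, right has 0 { }.

A L T F Z Q H W V Y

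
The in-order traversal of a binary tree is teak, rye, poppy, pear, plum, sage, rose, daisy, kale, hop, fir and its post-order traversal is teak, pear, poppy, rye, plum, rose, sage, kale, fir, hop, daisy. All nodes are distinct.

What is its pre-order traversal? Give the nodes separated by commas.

The last element of post-order is the root; it splits in-order into left and right subtrees.
Root daisy: left subtree has 7 nodes {teak, rye, poppy, pear, plum, sage, rose}, right has 3 {kale, hop, fir}.
  Root sage: left subtree has 5 nodes {teak, rye, poppy, pear, plum}, right has 1 {rose}.
    Root plum: left subtree has 4 nodes {teak, rye, poppy, pear}, right has 0 { }.
      Root rye: left subtree has 1 node {teak}, right has 2 {poppy, pear}.
        Root poppy: left subtree has 0 nodes { }, right has 1 {pear}.
  Root hop: left subtree has 1 node {kale}, right has 1 {fir}.

daisy, sage, plum, rye, teak, poppy, pear, rose, hop, kale, fir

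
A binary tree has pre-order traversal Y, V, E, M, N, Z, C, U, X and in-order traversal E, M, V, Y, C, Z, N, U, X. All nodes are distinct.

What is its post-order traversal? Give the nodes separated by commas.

The first element of pre-order is the root; it splits in-order into left and right subtrees.
Root Y: left subtree has 3 nodes {E, M, V}, right has 5 {C, Z, N, U, X}.
  Root V: left subtree has 2 nodes {E, M}, right has 0 { }.
    Root E: left subtree has 0 nodes { }, right has 1 {M}.
  Root N: left subtree has 2 nodes {C, Z}, right has 2 {U, X}.
    Root Z: left subtree has 1 node {C}, right has 0 { }.
    Root U: left subtree has 0 nodes { }, right has 1 {X}.

M, E, V, C, Z, X, U, N, Y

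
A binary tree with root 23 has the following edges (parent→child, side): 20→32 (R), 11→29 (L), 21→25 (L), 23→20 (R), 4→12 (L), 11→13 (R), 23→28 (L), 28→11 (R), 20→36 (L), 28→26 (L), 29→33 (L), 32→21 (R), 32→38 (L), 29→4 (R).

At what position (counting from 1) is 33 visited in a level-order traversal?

12

Level-order visits nodes level by level from the root, left to right within each level.
Level 0: 23
Level 1: 28, 20
Level 2: 26, 11, 36, 32
Level 3: 29, 13, 38, 21
Level 4: 33, 4, 25
Level 5: 12
Full level-order sequence: 23, 28, 20, 26, 11, 36, 32, 29, 13, 38, 21, 33, 4, 25, 12.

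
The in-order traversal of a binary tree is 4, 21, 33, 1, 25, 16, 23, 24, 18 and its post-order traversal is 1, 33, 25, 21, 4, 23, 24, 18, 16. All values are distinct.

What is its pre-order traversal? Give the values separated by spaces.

16 4 21 25 33 1 18 24 23

The last element of post-order is the root; it splits in-order into left and right subtrees.
Root 16: left subtree has 5 nodes {4, 21, 33, 1, 25}, right has 3 {23, 24, 18}.
  Root 4: left subtree has 0 nodes { }, right has 4 {21, 33, 1, 25}.
    Root 21: left subtree has 0 nodes { }, right has 3 {33, 1, 25}.
      Root 25: left subtree has 2 nodes {33, 1}, right has 0 { }.
        Root 33: left subtree has 0 nodes { }, right has 1 {1}.
  Root 18: left subtree has 2 nodes {23, 24}, right has 0 { }.
    Root 24: left subtree has 1 node {23}, right has 0 { }.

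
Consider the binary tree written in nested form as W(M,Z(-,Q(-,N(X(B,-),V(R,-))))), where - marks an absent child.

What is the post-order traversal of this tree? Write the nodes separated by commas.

M, B, X, R, V, N, Q, Z, W

Post-order visits the left subtree, then the right subtree, then the node.
At W: go left to M.
  M is a leaf — visit M.
At W: go right to Z.
  At Z: no left child.
  At Z: go right to Q.
    At Q: no left child.
    At Q: go right to N.
      At N: go left to X.
        At X: go left to B.
          B is a leaf — visit B.
        At X: no right child.
        Visit X.
      At N: go right to V.
        At V: go left to R.
          R is a leaf — visit R.
        At V: no right child.
        Visit V.
      Visit N.
    Visit Q.
  Visit Z.
Visit W.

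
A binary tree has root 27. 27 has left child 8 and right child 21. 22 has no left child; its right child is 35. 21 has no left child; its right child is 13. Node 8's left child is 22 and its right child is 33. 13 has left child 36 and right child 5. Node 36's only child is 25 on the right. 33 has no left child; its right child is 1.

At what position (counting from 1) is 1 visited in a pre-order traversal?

6

Pre-order visits the node, then its left subtree, then its right subtree.
Visit 27.
At 27: go left to 8.
  Visit 8.
  At 8: go left to 22.
    Visit 22.
    At 22: no left child.
    At 22: go right to 35.
      35 is a leaf — visit 35.
  At 8: go right to 33.
    Visit 33.
    At 33: no left child.
    At 33: go right to 1.
      1 is a leaf — visit 1.
At 27: go right to 21.
  Visit 21.
  At 21: no left child.
  At 21: go right to 13.
    Visit 13.
    At 13: go left to 36.
      Visit 36.
      At 36: no left child.
      At 36: go right to 25.
        25 is a leaf — visit 25.
    At 13: go right to 5.
      5 is a leaf — visit 5.
Full pre-order sequence: 27, 8, 22, 35, 33, 1, 21, 13, 36, 25, 5.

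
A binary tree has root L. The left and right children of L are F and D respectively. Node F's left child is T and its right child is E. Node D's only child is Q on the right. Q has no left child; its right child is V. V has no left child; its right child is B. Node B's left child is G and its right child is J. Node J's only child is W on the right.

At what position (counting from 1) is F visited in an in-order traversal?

In-order visits the left subtree, then the node, then the right subtree.
At L: go left to F.
  At F: go left to T.
    T is a leaf — visit T.
  Visit F.
  At F: go right to E.
    E is a leaf — visit E.
Visit L.
At L: go right to D.
  At D: no left child.
  Visit D.
  At D: go right to Q.
    At Q: no left child.
    Visit Q.
    At Q: go right to V.
      At V: no left child.
      Visit V.
      At V: go right to B.
        At B: go left to G.
          G is a leaf — visit G.
        Visit B.
        At B: go right to J.
          At J: no left child.
          Visit J.
          At J: go right to W.
            W is a leaf — visit W.
Full in-order sequence: T, F, E, L, D, Q, V, G, B, J, W.

2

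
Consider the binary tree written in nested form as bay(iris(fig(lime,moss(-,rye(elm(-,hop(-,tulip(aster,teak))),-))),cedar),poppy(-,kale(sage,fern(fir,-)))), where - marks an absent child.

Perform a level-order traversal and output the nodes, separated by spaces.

bay iris poppy fig cedar kale lime moss sage fern rye fir elm hop tulip aster teak

Level-order visits nodes level by level from the root, left to right within each level.
Level 0: bay
Level 1: iris, poppy
Level 2: fig, cedar, kale
Level 3: lime, moss, sage, fern
Level 4: rye, fir
Level 5: elm
Level 6: hop
Level 7: tulip
Level 8: aster, teak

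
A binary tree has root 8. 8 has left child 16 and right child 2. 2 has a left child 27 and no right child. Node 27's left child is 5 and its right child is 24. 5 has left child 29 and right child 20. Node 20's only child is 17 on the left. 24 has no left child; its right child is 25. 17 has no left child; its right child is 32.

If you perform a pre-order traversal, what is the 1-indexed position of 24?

10

Pre-order visits the node, then its left subtree, then its right subtree.
Visit 8.
At 8: go left to 16.
  16 is a leaf — visit 16.
At 8: go right to 2.
  Visit 2.
  At 2: go left to 27.
    Visit 27.
    At 27: go left to 5.
      Visit 5.
      At 5: go left to 29.
        29 is a leaf — visit 29.
      At 5: go right to 20.
        Visit 20.
        At 20: go left to 17.
          Visit 17.
          At 17: no left child.
          At 17: go right to 32.
            32 is a leaf — visit 32.
        At 20: no right child.
    At 27: go right to 24.
      Visit 24.
      At 24: no left child.
      At 24: go right to 25.
        25 is a leaf — visit 25.
  At 2: no right child.
Full pre-order sequence: 8, 16, 2, 27, 5, 29, 20, 17, 32, 24, 25.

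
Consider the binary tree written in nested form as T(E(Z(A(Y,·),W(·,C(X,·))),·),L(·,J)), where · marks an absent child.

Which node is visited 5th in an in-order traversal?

X

In-order visits the left subtree, then the node, then the right subtree.
At T: go left to E.
  At E: go left to Z.
    At Z: go left to A.
      At A: go left to Y.
        Y is a leaf — visit Y.
      Visit A.
      At A: no right child.
    Visit Z.
    At Z: go right to W.
      At W: no left child.
      Visit W.
      At W: go right to C.
        At C: go left to X.
          X is a leaf — visit X.
        Visit C.
        At C: no right child.
  Visit E.
  At E: no right child.
Visit T.
At T: go right to L.
  At L: no left child.
  Visit L.
  At L: go right to J.
    J is a leaf — visit J.
Full in-order sequence: Y, A, Z, W, X, C, E, T, L, J.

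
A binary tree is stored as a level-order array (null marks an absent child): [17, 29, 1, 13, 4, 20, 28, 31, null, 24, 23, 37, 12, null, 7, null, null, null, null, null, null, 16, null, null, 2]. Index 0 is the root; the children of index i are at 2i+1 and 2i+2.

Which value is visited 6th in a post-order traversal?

4

Post-order visits the left subtree, then the right subtree, then the node.
At 17: go left to 29.
  At 29: go left to 13.
    At 13: go left to 31.
      31 is a leaf — visit 31.
    At 13: no right child.
    Visit 13.
  At 29: go right to 4.
    At 4: go left to 24.
      24 is a leaf — visit 24.
    At 4: go right to 23.
      At 23: go left to 16.
        16 is a leaf — visit 16.
      At 23: no right child.
      Visit 23.
    Visit 4.
  Visit 29.
At 17: go right to 1.
  At 1: go left to 20.
    At 20: go left to 37.
      At 37: no left child.
      At 37: go right to 2.
        2 is a leaf — visit 2.
      Visit 37.
    At 20: go right to 12.
      12 is a leaf — visit 12.
    Visit 20.
  At 1: go right to 28.
    At 28: no left child.
    At 28: go right to 7.
      7 is a leaf — visit 7.
    Visit 28.
  Visit 1.
Visit 17.
Full post-order sequence: 31, 13, 24, 16, 23, 4, 29, 2, 37, 12, 20, 7, 28, 1, 17.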